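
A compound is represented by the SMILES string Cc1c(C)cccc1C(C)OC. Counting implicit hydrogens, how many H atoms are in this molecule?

16

Walk through each heavy atom and fill implicit hydrogens from standard valence (C 4, N 3, O 2, S 2, halogen 1); for lowercase aromatic atoms, an aromatic c carries 1 H when it has two neighbours and 0 H with three, and aromatic n carries 0 H:
  atom 1: C, bond orders sum to 1 (valence 4) → 3 H
  atom 2: aromatic c, 3 neighbours → 0 H
  atom 3: aromatic c, 3 neighbours → 0 H
  atom 4: C, bond orders sum to 1 (valence 4) → 3 H
  atom 5: aromatic c, 2 neighbours → 1 H
  atom 6: aromatic c, 2 neighbours → 1 H
  atom 7: aromatic c, 2 neighbours → 1 H
  atom 8: aromatic c, 3 neighbours → 0 H
  atom 9: C, bond orders sum to 3 (valence 4) → 1 H
  atom 10: C, bond orders sum to 1 (valence 4) → 3 H
  atom 11: O, bond orders sum to 2 (valence 2) → 0 H
  atom 12: C, bond orders sum to 1 (valence 4) → 3 H
Total hydrogens: 16.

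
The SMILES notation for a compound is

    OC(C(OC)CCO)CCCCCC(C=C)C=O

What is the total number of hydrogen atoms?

Walk through each heavy atom and fill implicit hydrogens from standard valence (C 4, N 3, O 2, S 2, halogen 1):
  atom 1: O, bond orders sum to 1 (valence 2) → 1 H
  atom 2: C, bond orders sum to 3 (valence 4) → 1 H
  atom 3: C, bond orders sum to 3 (valence 4) → 1 H
  atom 4: O, bond orders sum to 2 (valence 2) → 0 H
  atom 5: C, bond orders sum to 1 (valence 4) → 3 H
  atom 6: C, bond orders sum to 2 (valence 4) → 2 H
  atom 7: C, bond orders sum to 2 (valence 4) → 2 H
  atom 8: O, bond orders sum to 1 (valence 2) → 1 H
  atom 9: C, bond orders sum to 2 (valence 4) → 2 H
  atom 10: C, bond orders sum to 2 (valence 4) → 2 H
  atom 11: C, bond orders sum to 2 (valence 4) → 2 H
  atom 12: C, bond orders sum to 2 (valence 4) → 2 H
  atom 13: C, bond orders sum to 2 (valence 4) → 2 H
  atom 14: C, bond orders sum to 3 (valence 4) → 1 H
  atom 15: C, bond orders sum to 3 (valence 4) → 1 H
  atom 16: C, bond orders sum to 2 (valence 4) → 2 H
  atom 17: C, bond orders sum to 3 (valence 4) → 1 H
  atom 18: O, bond orders sum to 2 (valence 2) → 0 H
Total hydrogens: 26.

26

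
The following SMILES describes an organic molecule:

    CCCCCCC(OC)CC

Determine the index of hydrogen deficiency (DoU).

Degree of unsaturation = (number of rings) + (number of π bonds).
Ring closures in the SMILES: 0.
π bonds: none → 0 DoU from unsaturation.
Total DoU = 0 + 0 = 0.

0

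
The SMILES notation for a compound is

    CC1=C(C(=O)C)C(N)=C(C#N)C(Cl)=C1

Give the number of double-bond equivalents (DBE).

7

Molecular formula: C10H9ClN2O.
DoU = (2C + 2 + N − H − X) / 2, where X is the halogen count and O/S are ignored.
    = (2·10 + 2 + 2 − 9 − 1) / 2 = 14 / 2 = 7.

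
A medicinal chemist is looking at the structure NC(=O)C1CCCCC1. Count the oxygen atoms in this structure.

1

Scan the SMILES for O atoms (remember two-letter symbols like Cl and Br are single atoms).
Oxygen count: 1.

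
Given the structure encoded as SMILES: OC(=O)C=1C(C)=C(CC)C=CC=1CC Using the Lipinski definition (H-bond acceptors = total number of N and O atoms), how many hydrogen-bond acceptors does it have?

N atoms: 0; O atoms: 2.
Lipinski HBA = 0 + 2 = 2.

2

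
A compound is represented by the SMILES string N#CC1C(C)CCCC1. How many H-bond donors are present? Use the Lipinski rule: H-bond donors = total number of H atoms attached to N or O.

0

Donors: find every N or O and count the H atoms it carries.
  atom 1 (N): bond orders sum to 3 → 0 H
Lipinski HBD = 0.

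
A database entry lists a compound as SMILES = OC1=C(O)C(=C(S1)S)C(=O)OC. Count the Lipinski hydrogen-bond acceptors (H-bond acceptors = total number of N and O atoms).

4

N atoms: 0; O atoms: 4.
Lipinski HBA = 0 + 4 = 4.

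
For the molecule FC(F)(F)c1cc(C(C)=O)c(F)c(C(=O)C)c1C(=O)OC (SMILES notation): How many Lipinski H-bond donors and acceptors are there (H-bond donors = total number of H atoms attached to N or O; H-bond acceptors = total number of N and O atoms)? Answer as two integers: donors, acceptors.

0, 4

Donors: find every N or O and count the H atoms it carries.
  atom 10 (O): bond orders sum to 2 → 0 H
  atom 15 (O): bond orders sum to 2 → 0 H
  atom 19 (O): bond orders sum to 2 → 0 H
  atom 20 (O): bond orders sum to 2 → 0 H
Lipinski HBD = 0.
Acceptors: N atoms = 0, O atoms = 4 → HBA = 4.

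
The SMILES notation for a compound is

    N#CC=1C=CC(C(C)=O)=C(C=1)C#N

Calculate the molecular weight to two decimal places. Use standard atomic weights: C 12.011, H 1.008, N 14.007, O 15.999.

First, the molecular formula is C10H6N2O (counting implicit H from valence).
  C: 10 × 12.011 = 120.110
  H: 6 × 1.008 = 6.048
  N: 2 × 14.007 = 28.014
  O: 1 × 15.999 = 15.999
Sum: 10×12.011 + 6×1.008 + 2×14.007 + 1×15.999 = 170.171 → 170.17 g/mol.

170.17 g/mol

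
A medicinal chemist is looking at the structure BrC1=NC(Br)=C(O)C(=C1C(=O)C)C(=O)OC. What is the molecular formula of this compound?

Walk through each heavy atom and fill implicit hydrogens from standard valence (C 4, N 3, O 2, S 2, halogen 1):
  atom 1: Br (halogen, monovalent) → 0 H
  atom 2: C, bond orders sum to 4 (valence 4) → 0 H
  atom 3: N, bond orders sum to 3 (valence 3) → 0 H
  atom 4: C, bond orders sum to 4 (valence 4) → 0 H
  atom 5: Br (halogen, monovalent) → 0 H
  atom 6: C, bond orders sum to 4 (valence 4) → 0 H
  atom 7: O, bond orders sum to 1 (valence 2) → 1 H
  atom 8: C, bond orders sum to 4 (valence 4) → 0 H
  atom 9: C, bond orders sum to 4 (valence 4) → 0 H
  atom 10: C, bond orders sum to 4 (valence 4) → 0 H
  atom 11: O, bond orders sum to 2 (valence 2) → 0 H
  atom 12: C, bond orders sum to 1 (valence 4) → 3 H
  atom 13: C, bond orders sum to 4 (valence 4) → 0 H
  atom 14: O, bond orders sum to 2 (valence 2) → 0 H
  atom 15: O, bond orders sum to 2 (valence 2) → 0 H
  atom 16: C, bond orders sum to 1 (valence 4) → 3 H
Totals → C:9, H:7, Br:2, N:1, O:4.

C9H7Br2NO4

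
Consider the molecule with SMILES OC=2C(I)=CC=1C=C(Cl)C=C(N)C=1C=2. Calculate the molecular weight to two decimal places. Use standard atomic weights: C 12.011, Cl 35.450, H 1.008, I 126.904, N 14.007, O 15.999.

319.53 g/mol

First, the molecular formula is C10H7ClINO (counting implicit H from valence).
  C: 10 × 12.011 = 120.110
  Cl: 1 × 35.450 = 35.450
  H: 7 × 1.008 = 7.056
  I: 1 × 126.904 = 126.904
  N: 1 × 14.007 = 14.007
  O: 1 × 15.999 = 15.999
Sum: 10×12.011 + 1×35.450 + 7×1.008 + 1×126.904 + 1×14.007 + 1×15.999 = 319.526 → 319.53 g/mol.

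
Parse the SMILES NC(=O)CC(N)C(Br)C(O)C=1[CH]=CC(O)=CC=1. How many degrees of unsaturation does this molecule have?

5

Molecular formula: C11H15BrN2O3.
DoU = (2C + 2 + N − H − X) / 2, where X is the halogen count and O/S are ignored.
    = (2·11 + 2 + 2 − 15 − 1) / 2 = 10 / 2 = 5.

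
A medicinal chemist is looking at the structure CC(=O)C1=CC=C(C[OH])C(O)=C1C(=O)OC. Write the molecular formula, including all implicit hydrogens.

Walk through each heavy atom and fill implicit hydrogens from standard valence (C 4, N 3, O 2, S 2, halogen 1):
  atom 1: C, bond orders sum to 1 (valence 4) → 3 H
  atom 2: C, bond orders sum to 4 (valence 4) → 0 H
  atom 3: O, bond orders sum to 2 (valence 2) → 0 H
  atom 4: C, bond orders sum to 4 (valence 4) → 0 H
  atom 5: C, bond orders sum to 3 (valence 4) → 1 H
  atom 6: C, bond orders sum to 3 (valence 4) → 1 H
  atom 7: C, bond orders sum to 4 (valence 4) → 0 H
  atom 8: C, bond orders sum to 2 (valence 4) → 2 H
  atom 9: O with explicit H count 1
  atom 10: C, bond orders sum to 4 (valence 4) → 0 H
  atom 11: O, bond orders sum to 1 (valence 2) → 1 H
  atom 12: C, bond orders sum to 4 (valence 4) → 0 H
  atom 13: C, bond orders sum to 4 (valence 4) → 0 H
  atom 14: O, bond orders sum to 2 (valence 2) → 0 H
  atom 15: O, bond orders sum to 2 (valence 2) → 0 H
  atom 16: C, bond orders sum to 1 (valence 4) → 3 H
Totals → C:11, H:12, O:5.
In Hill order: C11H12O5.

C11H12O5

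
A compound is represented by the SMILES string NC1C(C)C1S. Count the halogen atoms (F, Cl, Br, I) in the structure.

Scan the SMILES for the halogen motif — none present.
Groups that are present: 1 primary amine, 1 thiol.

0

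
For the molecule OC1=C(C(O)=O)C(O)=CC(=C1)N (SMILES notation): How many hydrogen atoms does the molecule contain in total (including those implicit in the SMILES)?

7

Walk through each heavy atom and fill implicit hydrogens from standard valence (C 4, N 3, O 2, S 2, halogen 1):
  atom 1: O, bond orders sum to 1 (valence 2) → 1 H
  atom 2: C, bond orders sum to 4 (valence 4) → 0 H
  atom 3: C, bond orders sum to 4 (valence 4) → 0 H
  atom 4: C, bond orders sum to 4 (valence 4) → 0 H
  atom 5: O, bond orders sum to 1 (valence 2) → 1 H
  atom 6: O, bond orders sum to 2 (valence 2) → 0 H
  atom 7: C, bond orders sum to 4 (valence 4) → 0 H
  atom 8: O, bond orders sum to 1 (valence 2) → 1 H
  atom 9: C, bond orders sum to 3 (valence 4) → 1 H
  atom 10: C, bond orders sum to 4 (valence 4) → 0 H
  atom 11: C, bond orders sum to 3 (valence 4) → 1 H
  atom 12: N, bond orders sum to 1 (valence 3) → 2 H
Total hydrogens: 7.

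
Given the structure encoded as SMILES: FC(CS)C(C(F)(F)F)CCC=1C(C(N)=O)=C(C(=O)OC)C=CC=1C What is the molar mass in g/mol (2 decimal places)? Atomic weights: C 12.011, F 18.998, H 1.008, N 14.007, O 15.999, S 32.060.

First, the molecular formula is C16H19F4NO3S (counting implicit H from valence).
  C: 16 × 12.011 = 192.176
  F: 4 × 18.998 = 75.992
  H: 19 × 1.008 = 19.152
  N: 1 × 14.007 = 14.007
  O: 3 × 15.999 = 47.997
  S: 1 × 32.060 = 32.060
Sum: 16×12.011 + 4×18.998 + 19×1.008 + 1×14.007 + 3×15.999 + 1×32.060 = 381.384 → 381.38 g/mol.

381.38 g/mol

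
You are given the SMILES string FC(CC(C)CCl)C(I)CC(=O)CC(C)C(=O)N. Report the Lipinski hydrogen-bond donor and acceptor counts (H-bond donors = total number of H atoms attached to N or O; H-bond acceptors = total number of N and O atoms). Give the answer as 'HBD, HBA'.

Donors: find every N or O and count the H atoms it carries.
  atom 12 (O): bond orders sum to 2 → 0 H
  atom 17 (O): bond orders sum to 2 → 0 H
  atom 18 (N): bond orders sum to 1 → 2 H
Lipinski HBD = 2.
Acceptors: N atoms = 1, O atoms = 2 → HBA = 3.

2, 3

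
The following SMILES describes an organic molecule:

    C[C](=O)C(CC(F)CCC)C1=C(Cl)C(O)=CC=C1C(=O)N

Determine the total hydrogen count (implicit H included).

Walk through each heavy atom and fill implicit hydrogens from standard valence (C 4, N 3, O 2, S 2, halogen 1):
  atom 1: C, bond orders sum to 1 (valence 4) → 3 H
  atom 2: C with explicit H count 0
  atom 3: O, bond orders sum to 2 (valence 2) → 0 H
  atom 4: C, bond orders sum to 3 (valence 4) → 1 H
  atom 5: C, bond orders sum to 2 (valence 4) → 2 H
  atom 6: C, bond orders sum to 3 (valence 4) → 1 H
  atom 7: F (halogen, monovalent) → 0 H
  atom 8: C, bond orders sum to 2 (valence 4) → 2 H
  atom 9: C, bond orders sum to 2 (valence 4) → 2 H
  atom 10: C, bond orders sum to 1 (valence 4) → 3 H
  atom 11: C, bond orders sum to 4 (valence 4) → 0 H
  atom 12: C, bond orders sum to 4 (valence 4) → 0 H
  atom 13: Cl (halogen, monovalent) → 0 H
  atom 14: C, bond orders sum to 4 (valence 4) → 0 H
  atom 15: O, bond orders sum to 1 (valence 2) → 1 H
  atom 16: C, bond orders sum to 3 (valence 4) → 1 H
  atom 17: C, bond orders sum to 3 (valence 4) → 1 H
  atom 18: C, bond orders sum to 4 (valence 4) → 0 H
  atom 19: C, bond orders sum to 4 (valence 4) → 0 H
  atom 20: O, bond orders sum to 2 (valence 2) → 0 H
  atom 21: N, bond orders sum to 1 (valence 3) → 2 H
Total hydrogens: 19.

19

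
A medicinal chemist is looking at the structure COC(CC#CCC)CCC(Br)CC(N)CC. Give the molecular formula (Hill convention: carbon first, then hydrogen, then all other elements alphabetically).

C14H26BrNO

Walk through each heavy atom and fill implicit hydrogens from standard valence (C 4, N 3, O 2, S 2, halogen 1):
  atom 1: C, bond orders sum to 1 (valence 4) → 3 H
  atom 2: O, bond orders sum to 2 (valence 2) → 0 H
  atom 3: C, bond orders sum to 3 (valence 4) → 1 H
  atom 4: C, bond orders sum to 2 (valence 4) → 2 H
  atom 5: C, bond orders sum to 4 (valence 4) → 0 H
  atom 6: C, bond orders sum to 4 (valence 4) → 0 H
  atom 7: C, bond orders sum to 2 (valence 4) → 2 H
  atom 8: C, bond orders sum to 1 (valence 4) → 3 H
  atom 9: C, bond orders sum to 2 (valence 4) → 2 H
  atom 10: C, bond orders sum to 2 (valence 4) → 2 H
  atom 11: C, bond orders sum to 3 (valence 4) → 1 H
  atom 12: Br (halogen, monovalent) → 0 H
  atom 13: C, bond orders sum to 2 (valence 4) → 2 H
  atom 14: C, bond orders sum to 3 (valence 4) → 1 H
  atom 15: N, bond orders sum to 1 (valence 3) → 2 H
  atom 16: C, bond orders sum to 2 (valence 4) → 2 H
  atom 17: C, bond orders sum to 1 (valence 4) → 3 H
Totals → C:14, H:26, Br:1, N:1, O:1.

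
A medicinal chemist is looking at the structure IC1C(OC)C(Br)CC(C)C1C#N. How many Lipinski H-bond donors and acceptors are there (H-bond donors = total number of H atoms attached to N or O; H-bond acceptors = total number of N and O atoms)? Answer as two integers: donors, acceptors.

Donors: find every N or O and count the H atoms it carries.
  atom 4 (O): bond orders sum to 2 → 0 H
  atom 13 (N): bond orders sum to 3 → 0 H
Lipinski HBD = 0.
Acceptors: N atoms = 1, O atoms = 1 → HBA = 2.

0, 2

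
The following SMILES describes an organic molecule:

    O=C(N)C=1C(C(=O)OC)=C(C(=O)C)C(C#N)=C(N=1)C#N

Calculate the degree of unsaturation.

Degree of unsaturation = (number of rings) + (number of π bonds).
Ring closures in the SMILES: 1.
π bonds: 6 double bonds (each 1 DoU), 2 triple bonds (each 2 DoU) → 10 DoU from unsaturation.
Total DoU = 1 + 10 = 11.

11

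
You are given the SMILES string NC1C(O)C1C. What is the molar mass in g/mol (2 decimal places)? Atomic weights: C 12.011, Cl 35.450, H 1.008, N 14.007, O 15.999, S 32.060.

87.12 g/mol

First, the molecular formula is C4H9NO (counting implicit H from valence).
  C: 4 × 12.011 = 48.044
  H: 9 × 1.008 = 9.072
  N: 1 × 14.007 = 14.007
  O: 1 × 15.999 = 15.999
Sum: 4×12.011 + 9×1.008 + 1×14.007 + 1×15.999 = 87.122 → 87.12 g/mol.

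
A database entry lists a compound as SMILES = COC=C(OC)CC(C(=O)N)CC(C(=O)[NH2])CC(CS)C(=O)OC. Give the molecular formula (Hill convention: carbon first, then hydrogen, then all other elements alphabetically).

C15H26N2O6S

Walk through each heavy atom and fill implicit hydrogens from standard valence (C 4, N 3, O 2, S 2, halogen 1):
  atom 1: C, bond orders sum to 1 (valence 4) → 3 H
  atom 2: O, bond orders sum to 2 (valence 2) → 0 H
  atom 3: C, bond orders sum to 3 (valence 4) → 1 H
  atom 4: C, bond orders sum to 4 (valence 4) → 0 H
  atom 5: O, bond orders sum to 2 (valence 2) → 0 H
  atom 6: C, bond orders sum to 1 (valence 4) → 3 H
  atom 7: C, bond orders sum to 2 (valence 4) → 2 H
  atom 8: C, bond orders sum to 3 (valence 4) → 1 H
  atom 9: C, bond orders sum to 4 (valence 4) → 0 H
  atom 10: O, bond orders sum to 2 (valence 2) → 0 H
  atom 11: N, bond orders sum to 1 (valence 3) → 2 H
  atom 12: C, bond orders sum to 2 (valence 4) → 2 H
  atom 13: C, bond orders sum to 3 (valence 4) → 1 H
  atom 14: C, bond orders sum to 4 (valence 4) → 0 H
  atom 15: O, bond orders sum to 2 (valence 2) → 0 H
  atom 16: N with explicit H count 2
  atom 17: C, bond orders sum to 2 (valence 4) → 2 H
  atom 18: C, bond orders sum to 3 (valence 4) → 1 H
  atom 19: C, bond orders sum to 2 (valence 4) → 2 H
  atom 20: S, bond orders sum to 1 (valence 2) → 1 H
  atom 21: C, bond orders sum to 4 (valence 4) → 0 H
  atom 22: O, bond orders sum to 2 (valence 2) → 0 H
  atom 23: O, bond orders sum to 2 (valence 2) → 0 H
  atom 24: C, bond orders sum to 1 (valence 4) → 3 H
Totals → C:15, H:26, N:2, O:6, S:1.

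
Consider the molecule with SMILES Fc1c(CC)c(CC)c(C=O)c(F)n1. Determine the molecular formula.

Walk through each heavy atom and fill implicit hydrogens from standard valence (C 4, N 3, O 2, S 2, halogen 1); for lowercase aromatic atoms, an aromatic c carries 1 H when it has two neighbours and 0 H with three, and aromatic n carries 0 H:
  atom 1: F (halogen, monovalent) → 0 H
  atom 2: aromatic c, 3 neighbours → 0 H
  atom 3: aromatic c, 3 neighbours → 0 H
  atom 4: C, bond orders sum to 2 (valence 4) → 2 H
  atom 5: C, bond orders sum to 1 (valence 4) → 3 H
  atom 6: aromatic c, 3 neighbours → 0 H
  atom 7: C, bond orders sum to 2 (valence 4) → 2 H
  atom 8: C, bond orders sum to 1 (valence 4) → 3 H
  atom 9: aromatic c, 3 neighbours → 0 H
  atom 10: C, bond orders sum to 3 (valence 4) → 1 H
  atom 11: O, bond orders sum to 2 (valence 2) → 0 H
  atom 12: aromatic c, 3 neighbours → 0 H
  atom 13: F (halogen, monovalent) → 0 H
  atom 14: aromatic n, 2 neighbours → 0 H
Totals → C:10, H:11, F:2, N:1, O:1.

C10H11F2NO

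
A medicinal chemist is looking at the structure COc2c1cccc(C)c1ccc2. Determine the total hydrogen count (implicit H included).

12

Walk through each heavy atom and fill implicit hydrogens from standard valence (C 4, N 3, O 2, S 2, halogen 1); for lowercase aromatic atoms, an aromatic c carries 1 H when it has two neighbours and 0 H with three, and aromatic n carries 0 H:
  atom 1: C, bond orders sum to 1 (valence 4) → 3 H
  atom 2: O, bond orders sum to 2 (valence 2) → 0 H
  atom 3: aromatic c, 3 neighbours → 0 H
  atom 4: aromatic c, 3 neighbours → 0 H
  atom 5: aromatic c, 2 neighbours → 1 H
  atom 6: aromatic c, 2 neighbours → 1 H
  atom 7: aromatic c, 2 neighbours → 1 H
  atom 8: aromatic c, 3 neighbours → 0 H
  atom 9: C, bond orders sum to 1 (valence 4) → 3 H
  atom 10: aromatic c, 3 neighbours → 0 H
  atom 11: aromatic c, 2 neighbours → 1 H
  atom 12: aromatic c, 2 neighbours → 1 H
  atom 13: aromatic c, 2 neighbours → 1 H
Total hydrogens: 12.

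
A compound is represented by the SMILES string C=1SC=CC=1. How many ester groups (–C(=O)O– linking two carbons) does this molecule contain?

0

Scan the SMILES for the ester motif — none present.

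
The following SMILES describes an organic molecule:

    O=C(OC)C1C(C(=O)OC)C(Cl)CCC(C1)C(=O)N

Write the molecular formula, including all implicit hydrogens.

Walk through each heavy atom and fill implicit hydrogens from standard valence (C 4, N 3, O 2, S 2, halogen 1):
  atom 1: O, bond orders sum to 2 (valence 2) → 0 H
  atom 2: C, bond orders sum to 4 (valence 4) → 0 H
  atom 3: O, bond orders sum to 2 (valence 2) → 0 H
  atom 4: C, bond orders sum to 1 (valence 4) → 3 H
  atom 5: C, bond orders sum to 3 (valence 4) → 1 H
  atom 6: C, bond orders sum to 3 (valence 4) → 1 H
  atom 7: C, bond orders sum to 4 (valence 4) → 0 H
  atom 8: O, bond orders sum to 2 (valence 2) → 0 H
  atom 9: O, bond orders sum to 2 (valence 2) → 0 H
  atom 10: C, bond orders sum to 1 (valence 4) → 3 H
  atom 11: C, bond orders sum to 3 (valence 4) → 1 H
  atom 12: Cl (halogen, monovalent) → 0 H
  atom 13: C, bond orders sum to 2 (valence 4) → 2 H
  atom 14: C, bond orders sum to 2 (valence 4) → 2 H
  atom 15: C, bond orders sum to 3 (valence 4) → 1 H
  atom 16: C, bond orders sum to 2 (valence 4) → 2 H
  atom 17: C, bond orders sum to 4 (valence 4) → 0 H
  atom 18: O, bond orders sum to 2 (valence 2) → 0 H
  atom 19: N, bond orders sum to 1 (valence 3) → 2 H
Totals → C:12, H:18, Cl:1, N:1, O:5.
In Hill order: C12H18ClNO5.

C12H18ClNO5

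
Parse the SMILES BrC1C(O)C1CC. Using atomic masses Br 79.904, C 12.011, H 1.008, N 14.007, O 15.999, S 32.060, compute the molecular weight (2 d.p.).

First, the molecular formula is C5H9BrO (counting implicit H from valence).
  Br: 1 × 79.904 = 79.904
  C: 5 × 12.011 = 60.055
  H: 9 × 1.008 = 9.072
  O: 1 × 15.999 = 15.999
Sum: 1×79.904 + 5×12.011 + 9×1.008 + 1×15.999 = 165.030 → 165.03 g/mol.

165.03 g/mol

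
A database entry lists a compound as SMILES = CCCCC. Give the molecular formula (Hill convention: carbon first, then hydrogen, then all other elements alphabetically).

C5H12

Walk through each heavy atom and fill implicit hydrogens from standard valence (C 4, N 3, O 2, S 2, halogen 1):
  atom 1: C, bond orders sum to 1 (valence 4) → 3 H
  atom 2: C, bond orders sum to 2 (valence 4) → 2 H
  atom 3: C, bond orders sum to 2 (valence 4) → 2 H
  atom 4: C, bond orders sum to 2 (valence 4) → 2 H
  atom 5: C, bond orders sum to 1 (valence 4) → 3 H
Totals → C:5, H:12.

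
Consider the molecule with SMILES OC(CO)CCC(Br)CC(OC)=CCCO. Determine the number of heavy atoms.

16

Every atom symbol written in the SMILES (organic subset) is one heavy atom; implicit H are not written.
Heavy atoms by element → Br:1, C:11, O:4.
Total: 16.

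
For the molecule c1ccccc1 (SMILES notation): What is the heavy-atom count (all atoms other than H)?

Every atom symbol written in the SMILES (organic subset) is one heavy atom; implicit H are not written.
Heavy atoms by element → C:6.
Total: 6.

6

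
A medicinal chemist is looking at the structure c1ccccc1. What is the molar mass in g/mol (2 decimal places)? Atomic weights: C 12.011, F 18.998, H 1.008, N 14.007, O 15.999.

78.11 g/mol

First, the molecular formula is C6H6 (counting implicit H from valence).
  C: 6 × 12.011 = 72.066
  H: 6 × 1.008 = 6.048
Sum: 6×12.011 + 6×1.008 = 78.114 → 78.11 g/mol.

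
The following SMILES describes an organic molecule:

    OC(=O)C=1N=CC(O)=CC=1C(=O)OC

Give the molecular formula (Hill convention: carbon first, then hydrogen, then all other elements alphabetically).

Walk through each heavy atom and fill implicit hydrogens from standard valence (C 4, N 3, O 2, S 2, halogen 1):
  atom 1: O, bond orders sum to 1 (valence 2) → 1 H
  atom 2: C, bond orders sum to 4 (valence 4) → 0 H
  atom 3: O, bond orders sum to 2 (valence 2) → 0 H
  atom 4: C, bond orders sum to 4 (valence 4) → 0 H
  atom 5: N, bond orders sum to 3 (valence 3) → 0 H
  atom 6: C, bond orders sum to 3 (valence 4) → 1 H
  atom 7: C, bond orders sum to 4 (valence 4) → 0 H
  atom 8: O, bond orders sum to 1 (valence 2) → 1 H
  atom 9: C, bond orders sum to 3 (valence 4) → 1 H
  atom 10: C, bond orders sum to 4 (valence 4) → 0 H
  atom 11: C, bond orders sum to 4 (valence 4) → 0 H
  atom 12: O, bond orders sum to 2 (valence 2) → 0 H
  atom 13: O, bond orders sum to 2 (valence 2) → 0 H
  atom 14: C, bond orders sum to 1 (valence 4) → 3 H
Totals → C:8, H:7, N:1, O:5.

C8H7NO5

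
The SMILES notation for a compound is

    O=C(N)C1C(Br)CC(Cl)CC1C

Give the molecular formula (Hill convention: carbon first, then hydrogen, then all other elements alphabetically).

C8H13BrClNO

Walk through each heavy atom and fill implicit hydrogens from standard valence (C 4, N 3, O 2, S 2, halogen 1):
  atom 1: O, bond orders sum to 2 (valence 2) → 0 H
  atom 2: C, bond orders sum to 4 (valence 4) → 0 H
  atom 3: N, bond orders sum to 1 (valence 3) → 2 H
  atom 4: C, bond orders sum to 3 (valence 4) → 1 H
  atom 5: C, bond orders sum to 3 (valence 4) → 1 H
  atom 6: Br (halogen, monovalent) → 0 H
  atom 7: C, bond orders sum to 2 (valence 4) → 2 H
  atom 8: C, bond orders sum to 3 (valence 4) → 1 H
  atom 9: Cl (halogen, monovalent) → 0 H
  atom 10: C, bond orders sum to 2 (valence 4) → 2 H
  atom 11: C, bond orders sum to 3 (valence 4) → 1 H
  atom 12: C, bond orders sum to 1 (valence 4) → 3 H
Totals → C:8, H:13, Br:1, Cl:1, N:1, O:1.
In Hill order: C8H13BrClNO.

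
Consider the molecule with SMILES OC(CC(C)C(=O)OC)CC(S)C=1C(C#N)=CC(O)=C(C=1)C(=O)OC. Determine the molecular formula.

C17H21NO6S

Walk through each heavy atom and fill implicit hydrogens from standard valence (C 4, N 3, O 2, S 2, halogen 1):
  atom 1: O, bond orders sum to 1 (valence 2) → 1 H
  atom 2: C, bond orders sum to 3 (valence 4) → 1 H
  atom 3: C, bond orders sum to 2 (valence 4) → 2 H
  atom 4: C, bond orders sum to 3 (valence 4) → 1 H
  atom 5: C, bond orders sum to 1 (valence 4) → 3 H
  atom 6: C, bond orders sum to 4 (valence 4) → 0 H
  atom 7: O, bond orders sum to 2 (valence 2) → 0 H
  atom 8: O, bond orders sum to 2 (valence 2) → 0 H
  atom 9: C, bond orders sum to 1 (valence 4) → 3 H
  atom 10: C, bond orders sum to 2 (valence 4) → 2 H
  atom 11: C, bond orders sum to 3 (valence 4) → 1 H
  atom 12: S, bond orders sum to 1 (valence 2) → 1 H
  atom 13: C, bond orders sum to 4 (valence 4) → 0 H
  atom 14: C, bond orders sum to 4 (valence 4) → 0 H
  atom 15: C, bond orders sum to 4 (valence 4) → 0 H
  atom 16: N, bond orders sum to 3 (valence 3) → 0 H
  atom 17: C, bond orders sum to 3 (valence 4) → 1 H
  atom 18: C, bond orders sum to 4 (valence 4) → 0 H
  atom 19: O, bond orders sum to 1 (valence 2) → 1 H
  atom 20: C, bond orders sum to 4 (valence 4) → 0 H
  atom 21: C, bond orders sum to 3 (valence 4) → 1 H
  atom 22: C, bond orders sum to 4 (valence 4) → 0 H
  atom 23: O, bond orders sum to 2 (valence 2) → 0 H
  atom 24: O, bond orders sum to 2 (valence 2) → 0 H
  atom 25: C, bond orders sum to 1 (valence 4) → 3 H
Totals → C:17, H:21, N:1, O:6, S:1.
In Hill order: C17H21NO6S.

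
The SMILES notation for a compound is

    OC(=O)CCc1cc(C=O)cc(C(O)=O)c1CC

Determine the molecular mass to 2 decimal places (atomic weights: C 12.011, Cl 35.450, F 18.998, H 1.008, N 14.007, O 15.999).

First, the molecular formula is C13H14O5 (counting implicit H from valence).
  C: 13 × 12.011 = 156.143
  H: 14 × 1.008 = 14.112
  O: 5 × 15.999 = 79.995
Sum: 13×12.011 + 14×1.008 + 5×15.999 = 250.250 → 250.25 g/mol.

250.25 g/mol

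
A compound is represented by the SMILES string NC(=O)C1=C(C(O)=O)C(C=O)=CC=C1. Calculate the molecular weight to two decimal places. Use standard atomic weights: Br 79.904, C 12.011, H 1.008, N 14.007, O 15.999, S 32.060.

193.16 g/mol

First, the molecular formula is C9H7NO4 (counting implicit H from valence).
  C: 9 × 12.011 = 108.099
  H: 7 × 1.008 = 7.056
  N: 1 × 14.007 = 14.007
  O: 4 × 15.999 = 63.996
Sum: 9×12.011 + 7×1.008 + 1×14.007 + 4×15.999 = 193.158 → 193.16 g/mol.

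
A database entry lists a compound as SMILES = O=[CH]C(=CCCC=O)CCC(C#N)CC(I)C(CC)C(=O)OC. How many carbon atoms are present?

17

Count every carbon token in the SMILES (each C, including those in ring-closure positions and inside branches).
Carbon count: 17.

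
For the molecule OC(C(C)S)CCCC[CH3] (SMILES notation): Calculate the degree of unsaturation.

Degree of unsaturation = (number of rings) + (number of π bonds).
Ring closures in the SMILES: 0.
π bonds: none → 0 DoU from unsaturation.
Total DoU = 0 + 0 = 0.

0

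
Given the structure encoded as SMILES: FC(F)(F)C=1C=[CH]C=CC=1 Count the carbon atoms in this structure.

Count every carbon token in the SMILES (each C, including those in ring-closure positions and inside branches).
Carbon count: 7.

7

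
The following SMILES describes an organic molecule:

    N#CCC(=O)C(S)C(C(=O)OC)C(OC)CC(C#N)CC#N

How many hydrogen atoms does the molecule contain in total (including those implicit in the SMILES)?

17

Walk through each heavy atom and fill implicit hydrogens from standard valence (C 4, N 3, O 2, S 2, halogen 1):
  atom 1: N, bond orders sum to 3 (valence 3) → 0 H
  atom 2: C, bond orders sum to 4 (valence 4) → 0 H
  atom 3: C, bond orders sum to 2 (valence 4) → 2 H
  atom 4: C, bond orders sum to 4 (valence 4) → 0 H
  atom 5: O, bond orders sum to 2 (valence 2) → 0 H
  atom 6: C, bond orders sum to 3 (valence 4) → 1 H
  atom 7: S, bond orders sum to 1 (valence 2) → 1 H
  atom 8: C, bond orders sum to 3 (valence 4) → 1 H
  atom 9: C, bond orders sum to 4 (valence 4) → 0 H
  atom 10: O, bond orders sum to 2 (valence 2) → 0 H
  atom 11: O, bond orders sum to 2 (valence 2) → 0 H
  atom 12: C, bond orders sum to 1 (valence 4) → 3 H
  atom 13: C, bond orders sum to 3 (valence 4) → 1 H
  atom 14: O, bond orders sum to 2 (valence 2) → 0 H
  atom 15: C, bond orders sum to 1 (valence 4) → 3 H
  atom 16: C, bond orders sum to 2 (valence 4) → 2 H
  atom 17: C, bond orders sum to 3 (valence 4) → 1 H
  atom 18: C, bond orders sum to 4 (valence 4) → 0 H
  atom 19: N, bond orders sum to 3 (valence 3) → 0 H
  atom 20: C, bond orders sum to 2 (valence 4) → 2 H
  atom 21: C, bond orders sum to 4 (valence 4) → 0 H
  atom 22: N, bond orders sum to 3 (valence 3) → 0 H
Total hydrogens: 17.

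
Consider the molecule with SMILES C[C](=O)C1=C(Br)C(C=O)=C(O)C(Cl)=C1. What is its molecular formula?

C9H6BrClO3

Walk through each heavy atom and fill implicit hydrogens from standard valence (C 4, N 3, O 2, S 2, halogen 1):
  atom 1: C, bond orders sum to 1 (valence 4) → 3 H
  atom 2: C with explicit H count 0
  atom 3: O, bond orders sum to 2 (valence 2) → 0 H
  atom 4: C, bond orders sum to 4 (valence 4) → 0 H
  atom 5: C, bond orders sum to 4 (valence 4) → 0 H
  atom 6: Br (halogen, monovalent) → 0 H
  atom 7: C, bond orders sum to 4 (valence 4) → 0 H
  atom 8: C, bond orders sum to 3 (valence 4) → 1 H
  atom 9: O, bond orders sum to 2 (valence 2) → 0 H
  atom 10: C, bond orders sum to 4 (valence 4) → 0 H
  atom 11: O, bond orders sum to 1 (valence 2) → 1 H
  atom 12: C, bond orders sum to 4 (valence 4) → 0 H
  atom 13: Cl (halogen, monovalent) → 0 H
  atom 14: C, bond orders sum to 3 (valence 4) → 1 H
Totals → C:9, H:6, Br:1, Cl:1, O:3.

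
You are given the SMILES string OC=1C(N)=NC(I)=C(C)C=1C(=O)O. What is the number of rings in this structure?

In SMILES, each pair of matching ring-closure digits denotes one ring-closing bond; the number of such bonds equals the number of independent rings.
Ring-closure bonds here: 1.

1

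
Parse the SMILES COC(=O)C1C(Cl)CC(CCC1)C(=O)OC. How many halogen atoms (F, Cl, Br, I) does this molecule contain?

Halogen atoms appear at heavy-atom position 7 (1×Cl).
Other groups present: 2 ester.
Halogen count: 1.

1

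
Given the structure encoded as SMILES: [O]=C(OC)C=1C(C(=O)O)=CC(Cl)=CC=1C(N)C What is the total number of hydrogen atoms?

Walk through each heavy atom and fill implicit hydrogens from standard valence (C 4, N 3, O 2, S 2, halogen 1):
  atom 1: O with explicit H count 0
  atom 2: C, bond orders sum to 4 (valence 4) → 0 H
  atom 3: O, bond orders sum to 2 (valence 2) → 0 H
  atom 4: C, bond orders sum to 1 (valence 4) → 3 H
  atom 5: C, bond orders sum to 4 (valence 4) → 0 H
  atom 6: C, bond orders sum to 4 (valence 4) → 0 H
  atom 7: C, bond orders sum to 4 (valence 4) → 0 H
  atom 8: O, bond orders sum to 2 (valence 2) → 0 H
  atom 9: O, bond orders sum to 1 (valence 2) → 1 H
  atom 10: C, bond orders sum to 3 (valence 4) → 1 H
  atom 11: C, bond orders sum to 4 (valence 4) → 0 H
  atom 12: Cl (halogen, monovalent) → 0 H
  atom 13: C, bond orders sum to 3 (valence 4) → 1 H
  atom 14: C, bond orders sum to 4 (valence 4) → 0 H
  atom 15: C, bond orders sum to 3 (valence 4) → 1 H
  atom 16: N, bond orders sum to 1 (valence 3) → 2 H
  atom 17: C, bond orders sum to 1 (valence 4) → 3 H
Total hydrogens: 12.

12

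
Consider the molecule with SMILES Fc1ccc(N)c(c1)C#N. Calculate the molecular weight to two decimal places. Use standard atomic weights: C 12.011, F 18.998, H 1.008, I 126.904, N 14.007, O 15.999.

136.13 g/mol

First, the molecular formula is C7H5FN2 (counting implicit H from valence).
  C: 7 × 12.011 = 84.077
  F: 1 × 18.998 = 18.998
  H: 5 × 1.008 = 5.040
  N: 2 × 14.007 = 28.014
Sum: 7×12.011 + 1×18.998 + 5×1.008 + 2×14.007 = 136.129 → 136.13 g/mol.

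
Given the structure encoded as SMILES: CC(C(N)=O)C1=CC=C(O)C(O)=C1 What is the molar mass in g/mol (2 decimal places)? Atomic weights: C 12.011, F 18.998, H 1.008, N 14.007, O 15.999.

181.19 g/mol

First, the molecular formula is C9H11NO3 (counting implicit H from valence).
  C: 9 × 12.011 = 108.099
  H: 11 × 1.008 = 11.088
  N: 1 × 14.007 = 14.007
  O: 3 × 15.999 = 47.997
Sum: 9×12.011 + 11×1.008 + 1×14.007 + 3×15.999 = 181.191 → 181.19 g/mol.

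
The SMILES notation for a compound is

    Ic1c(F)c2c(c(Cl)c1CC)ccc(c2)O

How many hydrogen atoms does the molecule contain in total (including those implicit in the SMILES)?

Walk through each heavy atom and fill implicit hydrogens from standard valence (C 4, N 3, O 2, S 2, halogen 1); for lowercase aromatic atoms, an aromatic c carries 1 H when it has two neighbours and 0 H with three, and aromatic n carries 0 H:
  atom 1: I (halogen, monovalent) → 0 H
  atom 2: aromatic c, 3 neighbours → 0 H
  atom 3: aromatic c, 3 neighbours → 0 H
  atom 4: F (halogen, monovalent) → 0 H
  atom 5: aromatic c, 3 neighbours → 0 H
  atom 6: aromatic c, 3 neighbours → 0 H
  atom 7: aromatic c, 3 neighbours → 0 H
  atom 8: Cl (halogen, monovalent) → 0 H
  atom 9: aromatic c, 3 neighbours → 0 H
  atom 10: C, bond orders sum to 2 (valence 4) → 2 H
  atom 11: C, bond orders sum to 1 (valence 4) → 3 H
  atom 12: aromatic c, 2 neighbours → 1 H
  atom 13: aromatic c, 2 neighbours → 1 H
  atom 14: aromatic c, 3 neighbours → 0 H
  atom 15: aromatic c, 2 neighbours → 1 H
  atom 16: O, bond orders sum to 1 (valence 2) → 1 H
Total hydrogens: 9.

9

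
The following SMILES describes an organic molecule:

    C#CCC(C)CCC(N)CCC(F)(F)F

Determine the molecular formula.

C11H18F3N

Walk through each heavy atom and fill implicit hydrogens from standard valence (C 4, N 3, O 2, S 2, halogen 1):
  atom 1: C, bond orders sum to 3 (valence 4) → 1 H
  atom 2: C, bond orders sum to 4 (valence 4) → 0 H
  atom 3: C, bond orders sum to 2 (valence 4) → 2 H
  atom 4: C, bond orders sum to 3 (valence 4) → 1 H
  atom 5: C, bond orders sum to 1 (valence 4) → 3 H
  atom 6: C, bond orders sum to 2 (valence 4) → 2 H
  atom 7: C, bond orders sum to 2 (valence 4) → 2 H
  atom 8: C, bond orders sum to 3 (valence 4) → 1 H
  atom 9: N, bond orders sum to 1 (valence 3) → 2 H
  atom 10: C, bond orders sum to 2 (valence 4) → 2 H
  atom 11: C, bond orders sum to 2 (valence 4) → 2 H
  atom 12: C, bond orders sum to 4 (valence 4) → 0 H
  atom 13: F (halogen, monovalent) → 0 H
  atom 14: F (halogen, monovalent) → 0 H
  atom 15: F (halogen, monovalent) → 0 H
Totals → C:11, H:18, F:3, N:1.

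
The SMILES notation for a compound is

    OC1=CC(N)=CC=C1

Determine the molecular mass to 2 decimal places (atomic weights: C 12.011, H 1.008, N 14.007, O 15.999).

First, the molecular formula is C6H7NO (counting implicit H from valence).
  C: 6 × 12.011 = 72.066
  H: 7 × 1.008 = 7.056
  N: 1 × 14.007 = 14.007
  O: 1 × 15.999 = 15.999
Sum: 6×12.011 + 7×1.008 + 1×14.007 + 1×15.999 = 109.128 → 109.13 g/mol.

109.13 g/mol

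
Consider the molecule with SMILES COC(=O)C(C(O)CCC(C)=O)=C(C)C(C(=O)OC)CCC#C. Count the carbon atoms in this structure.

17

Count every carbon token in the SMILES (each C, including those in ring-closure positions and inside branches).
Carbon count: 17.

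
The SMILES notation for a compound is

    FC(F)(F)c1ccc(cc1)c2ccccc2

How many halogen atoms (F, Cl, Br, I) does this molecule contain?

Halogen atoms appear at heavy-atom positions 1, 3, 4 (3×F).
Halogen count: 3.

3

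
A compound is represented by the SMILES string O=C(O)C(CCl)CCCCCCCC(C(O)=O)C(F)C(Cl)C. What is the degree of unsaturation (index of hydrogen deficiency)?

2

Degree of unsaturation = (number of rings) + (number of π bonds).
Ring closures in the SMILES: 0.
π bonds: 2 double bonds (each 1 DoU) → 2 DoU from unsaturation.
Total DoU = 0 + 2 = 2.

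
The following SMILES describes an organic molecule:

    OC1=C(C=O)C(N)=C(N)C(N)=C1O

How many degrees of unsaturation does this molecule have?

5

Degree of unsaturation = (number of rings) + (number of π bonds).
Ring closures in the SMILES: 1.
π bonds: 4 double bonds (each 1 DoU) → 4 DoU from unsaturation.
Total DoU = 1 + 4 = 5.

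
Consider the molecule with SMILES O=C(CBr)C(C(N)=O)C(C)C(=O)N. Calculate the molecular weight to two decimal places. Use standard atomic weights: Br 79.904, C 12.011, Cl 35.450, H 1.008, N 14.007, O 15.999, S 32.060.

First, the molecular formula is C7H11BrN2O3 (counting implicit H from valence).
  Br: 1 × 79.904 = 79.904
  C: 7 × 12.011 = 84.077
  H: 11 × 1.008 = 11.088
  N: 2 × 14.007 = 28.014
  O: 3 × 15.999 = 47.997
Sum: 1×79.904 + 7×12.011 + 11×1.008 + 2×14.007 + 3×15.999 = 251.080 → 251.08 g/mol.

251.08 g/mol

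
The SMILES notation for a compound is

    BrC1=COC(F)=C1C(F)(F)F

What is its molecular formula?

C5HBrF4O

Walk through each heavy atom and fill implicit hydrogens from standard valence (C 4, N 3, O 2, S 2, halogen 1):
  atom 1: Br (halogen, monovalent) → 0 H
  atom 2: C, bond orders sum to 4 (valence 4) → 0 H
  atom 3: C, bond orders sum to 3 (valence 4) → 1 H
  atom 4: O, bond orders sum to 2 (valence 2) → 0 H
  atom 5: C, bond orders sum to 4 (valence 4) → 0 H
  atom 6: F (halogen, monovalent) → 0 H
  atom 7: C, bond orders sum to 4 (valence 4) → 0 H
  atom 8: C, bond orders sum to 4 (valence 4) → 0 H
  atom 9: F (halogen, monovalent) → 0 H
  atom 10: F (halogen, monovalent) → 0 H
  atom 11: F (halogen, monovalent) → 0 H
Totals → C:5, H:1, Br:1, F:4, O:1.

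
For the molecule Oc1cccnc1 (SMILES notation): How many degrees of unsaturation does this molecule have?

Molecular formula: C5H5NO.
DoU = (2C + 2 + N − H − X) / 2, where X is the halogen count and O/S are ignored.
    = (2·5 + 2 + 1 − 5 − 0) / 2 = 8 / 2 = 4.

4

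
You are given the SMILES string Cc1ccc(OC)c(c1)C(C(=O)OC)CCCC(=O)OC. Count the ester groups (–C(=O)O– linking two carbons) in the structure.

The ester motif appears at heavy-atom positions 11, 18 in the SMILES.
Other groups present: 1 ether.
Ester count: 2.

2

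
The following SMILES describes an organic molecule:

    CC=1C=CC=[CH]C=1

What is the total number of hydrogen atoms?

Walk through each heavy atom and fill implicit hydrogens from standard valence (C 4, N 3, O 2, S 2, halogen 1):
  atom 1: C, bond orders sum to 1 (valence 4) → 3 H
  atom 2: C, bond orders sum to 4 (valence 4) → 0 H
  atom 3: C, bond orders sum to 3 (valence 4) → 1 H
  atom 4: C, bond orders sum to 3 (valence 4) → 1 H
  atom 5: C, bond orders sum to 3 (valence 4) → 1 H
  atom 6: C with explicit H count 1
  atom 7: C, bond orders sum to 3 (valence 4) → 1 H
Total hydrogens: 8.

8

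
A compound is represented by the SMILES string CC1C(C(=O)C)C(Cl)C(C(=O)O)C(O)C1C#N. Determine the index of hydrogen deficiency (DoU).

Molecular formula: C11H14ClNO4.
DoU = (2C + 2 + N − H − X) / 2, where X is the halogen count and O/S are ignored.
    = (2·11 + 2 + 1 − 14 − 1) / 2 = 10 / 2 = 5.

5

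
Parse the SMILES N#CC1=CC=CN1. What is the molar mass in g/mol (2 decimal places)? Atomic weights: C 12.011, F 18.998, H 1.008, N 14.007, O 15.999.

92.10 g/mol

First, the molecular formula is C5H4N2 (counting implicit H from valence).
  C: 5 × 12.011 = 60.055
  H: 4 × 1.008 = 4.032
  N: 2 × 14.007 = 28.014
Sum: 5×12.011 + 4×1.008 + 2×14.007 = 92.101 → 92.10 g/mol.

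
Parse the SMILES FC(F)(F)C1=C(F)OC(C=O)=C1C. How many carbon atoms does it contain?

Count every carbon token in the SMILES (each C, including those in ring-closure positions and inside branches).
Carbon count: 7.

7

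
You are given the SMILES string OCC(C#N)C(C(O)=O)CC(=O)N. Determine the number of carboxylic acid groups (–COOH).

1

The carboxylic acid motif appears at heavy-atom position 7 in the SMILES.
Other groups present: 1 amide, 1 hydroxyl, 1 nitrile.
Carboxylic acid count: 1.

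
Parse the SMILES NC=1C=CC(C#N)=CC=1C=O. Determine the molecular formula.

C8H6N2O

Walk through each heavy atom and fill implicit hydrogens from standard valence (C 4, N 3, O 2, S 2, halogen 1):
  atom 1: N, bond orders sum to 1 (valence 3) → 2 H
  atom 2: C, bond orders sum to 4 (valence 4) → 0 H
  atom 3: C, bond orders sum to 3 (valence 4) → 1 H
  atom 4: C, bond orders sum to 3 (valence 4) → 1 H
  atom 5: C, bond orders sum to 4 (valence 4) → 0 H
  atom 6: C, bond orders sum to 4 (valence 4) → 0 H
  atom 7: N, bond orders sum to 3 (valence 3) → 0 H
  atom 8: C, bond orders sum to 3 (valence 4) → 1 H
  atom 9: C, bond orders sum to 4 (valence 4) → 0 H
  atom 10: C, bond orders sum to 3 (valence 4) → 1 H
  atom 11: O, bond orders sum to 2 (valence 2) → 0 H
Totals → C:8, H:6, N:2, O:1.
In Hill order: C8H6N2O.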